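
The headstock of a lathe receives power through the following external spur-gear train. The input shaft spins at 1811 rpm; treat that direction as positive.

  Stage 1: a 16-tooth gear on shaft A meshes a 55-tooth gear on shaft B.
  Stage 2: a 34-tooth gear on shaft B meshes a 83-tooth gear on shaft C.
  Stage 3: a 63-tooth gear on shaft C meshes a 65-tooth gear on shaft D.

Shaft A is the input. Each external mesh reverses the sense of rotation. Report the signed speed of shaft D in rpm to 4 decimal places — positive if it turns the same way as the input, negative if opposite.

-209.1721 rpm (opposite to input, |ω| = 209.1721 rpm)

Stage 1 [16T→55T]: ω = 1811.0000×16/55 = 526.8364 rpm, dir flips to −; running = −526.8364
Stage 2 [34T→83T]: ω = 526.8364×34/83 = 215.8125 rpm, dir flips to +; running = +215.8125
Stage 3 [63T→65T]: ω = 215.8125×63/65 = 209.1721 rpm, dir flips to −; running = −209.1721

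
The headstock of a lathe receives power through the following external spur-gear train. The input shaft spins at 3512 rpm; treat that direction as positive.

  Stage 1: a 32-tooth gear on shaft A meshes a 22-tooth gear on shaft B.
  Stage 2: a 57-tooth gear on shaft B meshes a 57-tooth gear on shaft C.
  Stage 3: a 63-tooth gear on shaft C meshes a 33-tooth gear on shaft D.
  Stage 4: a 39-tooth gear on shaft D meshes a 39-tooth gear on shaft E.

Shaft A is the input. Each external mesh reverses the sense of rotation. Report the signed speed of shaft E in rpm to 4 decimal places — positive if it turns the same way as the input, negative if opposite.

Stage 1 [32T→22T]: ω = 3512.0000×32/22 = 5108.3636 rpm, dir flips to −; running = −5108.3636
Stage 2 [57T→57T]: ω = 5108.3636×57/57 = 5108.3636 rpm, dir flips to +; running = +5108.3636
Stage 3 [63T→33T]: ω = 5108.3636×63/33 = 9752.3306 rpm, dir flips to −; running = −9752.3306
Stage 4 [39T→39T]: ω = 9752.3306×39/39 = 9752.3306 rpm, dir flips to +; running = +9752.3306

+9752.3306 rpm (same as input, |ω| = 9752.3306 rpm)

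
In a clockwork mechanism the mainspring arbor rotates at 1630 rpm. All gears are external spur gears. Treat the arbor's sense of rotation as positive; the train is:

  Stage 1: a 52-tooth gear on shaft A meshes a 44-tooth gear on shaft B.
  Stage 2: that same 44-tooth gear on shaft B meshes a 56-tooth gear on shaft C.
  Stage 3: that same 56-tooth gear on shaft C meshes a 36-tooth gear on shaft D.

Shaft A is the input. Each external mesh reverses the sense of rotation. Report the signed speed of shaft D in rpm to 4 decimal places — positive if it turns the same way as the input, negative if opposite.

Stage 1 [52T→44T]: ω = 1630.0000×52/44 = 1926.3636 rpm, dir flips to −; running = −1926.3636
Stage 2 [44T→56T]: ω = 1926.3636×44/56 = 1513.5714 rpm, dir flips to +; running = +1513.5714
Stage 3 [56T→36T]: ω = 1513.5714×56/36 = 2354.4444 rpm, dir flips to −; running = −2354.4444

-2354.4444 rpm (opposite to input, |ω| = 2354.4444 rpm)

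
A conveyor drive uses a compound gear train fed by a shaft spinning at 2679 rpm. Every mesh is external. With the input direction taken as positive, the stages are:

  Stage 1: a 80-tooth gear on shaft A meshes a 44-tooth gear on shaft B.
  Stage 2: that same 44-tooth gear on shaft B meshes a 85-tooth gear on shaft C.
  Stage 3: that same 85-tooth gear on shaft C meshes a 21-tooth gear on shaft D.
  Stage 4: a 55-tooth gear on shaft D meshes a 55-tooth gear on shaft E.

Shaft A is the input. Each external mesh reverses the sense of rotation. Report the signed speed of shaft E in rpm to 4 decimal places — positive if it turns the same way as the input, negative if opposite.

+10205.7143 rpm (same as input, |ω| = 10205.7143 rpm)

Stage 1 [80T→44T]: ω = 2679.0000×80/44 = 4870.9091 rpm, dir flips to −; running = −4870.9091
Stage 2 [44T→85T]: ω = 4870.9091×44/85 = 2521.4118 rpm, dir flips to +; running = +2521.4118
Stage 3 [85T→21T]: ω = 2521.4118×85/21 = 10205.7143 rpm, dir flips to −; running = −10205.7143
Stage 4 [55T→55T]: ω = 10205.7143×55/55 = 10205.7143 rpm, dir flips to +; running = +10205.7143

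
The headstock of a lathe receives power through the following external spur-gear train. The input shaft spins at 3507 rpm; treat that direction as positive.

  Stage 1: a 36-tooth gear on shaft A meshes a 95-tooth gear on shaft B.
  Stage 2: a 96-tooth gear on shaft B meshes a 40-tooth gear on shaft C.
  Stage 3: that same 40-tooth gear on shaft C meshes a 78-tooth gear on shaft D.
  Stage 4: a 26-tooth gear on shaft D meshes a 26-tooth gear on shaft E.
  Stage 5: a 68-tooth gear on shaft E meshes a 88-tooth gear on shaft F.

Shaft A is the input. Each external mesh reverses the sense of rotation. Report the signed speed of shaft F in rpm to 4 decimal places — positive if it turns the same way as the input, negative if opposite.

-1263.9140 rpm (opposite to input, |ω| = 1263.9140 rpm)

Stage 1 [36T→95T]: ω = 3507.0000×36/95 = 1328.9684 rpm, dir flips to −; running = −1328.9684
Stage 2 [96T→40T]: ω = 1328.9684×96/40 = 3189.5242 rpm, dir flips to +; running = +3189.5242
Stage 3 [40T→78T]: ω = 3189.5242×40/78 = 1635.6534 rpm, dir flips to −; running = −1635.6534
Stage 4 [26T→26T]: ω = 1635.6534×26/26 = 1635.6534 rpm, dir flips to +; running = +1635.6534
Stage 5 [68T→88T]: ω = 1635.6534×68/88 = 1263.9140 rpm, dir flips to −; running = −1263.9140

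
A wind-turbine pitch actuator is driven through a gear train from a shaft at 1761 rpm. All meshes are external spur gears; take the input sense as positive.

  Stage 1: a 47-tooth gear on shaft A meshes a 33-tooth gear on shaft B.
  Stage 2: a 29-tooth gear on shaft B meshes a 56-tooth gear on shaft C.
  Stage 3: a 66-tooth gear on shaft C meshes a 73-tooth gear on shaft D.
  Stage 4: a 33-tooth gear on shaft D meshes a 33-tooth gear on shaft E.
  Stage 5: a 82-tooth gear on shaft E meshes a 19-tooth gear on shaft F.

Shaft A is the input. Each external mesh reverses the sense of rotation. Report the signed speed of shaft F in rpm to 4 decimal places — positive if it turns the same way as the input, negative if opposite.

-5067.9763 rpm (opposite to input, |ω| = 5067.9763 rpm)

Stage 1 [47T→33T]: ω = 1761.0000×47/33 = 2508.0909 rpm, dir flips to −; running = −2508.0909
Stage 2 [29T→56T]: ω = 2508.0909×29/56 = 1298.8328 rpm, dir flips to +; running = +1298.8328
Stage 3 [66T→73T]: ω = 1298.8328×66/73 = 1174.2872 rpm, dir flips to −; running = −1174.2872
Stage 4 [33T→33T]: ω = 1174.2872×33/33 = 1174.2872 rpm, dir flips to +; running = +1174.2872
Stage 5 [82T→19T]: ω = 1174.2872×82/19 = 5067.9763 rpm, dir flips to −; running = −5067.9763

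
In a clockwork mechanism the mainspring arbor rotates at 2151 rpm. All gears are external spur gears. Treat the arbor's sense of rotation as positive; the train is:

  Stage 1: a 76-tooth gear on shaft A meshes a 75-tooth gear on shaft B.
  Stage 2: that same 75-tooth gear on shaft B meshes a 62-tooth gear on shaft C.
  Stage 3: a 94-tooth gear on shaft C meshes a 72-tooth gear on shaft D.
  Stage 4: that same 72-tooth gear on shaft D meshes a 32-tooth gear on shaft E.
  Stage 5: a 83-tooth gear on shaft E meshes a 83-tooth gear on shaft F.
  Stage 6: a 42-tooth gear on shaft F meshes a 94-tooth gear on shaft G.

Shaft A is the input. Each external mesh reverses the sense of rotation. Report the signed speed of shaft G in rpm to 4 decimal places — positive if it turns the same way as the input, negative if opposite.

+3460.6815 rpm (same as input, |ω| = 3460.6815 rpm)

Stage 1 [76T→75T]: ω = 2151.0000×76/75 = 2179.6800 rpm, dir flips to −; running = −2179.6800
Stage 2 [75T→62T]: ω = 2179.6800×75/62 = 2636.7097 rpm, dir flips to +; running = +2636.7097
Stage 3 [94T→72T]: ω = 2636.7097×94/72 = 3442.3710 rpm, dir flips to −; running = −3442.3710
Stage 4 [72T→32T]: ω = 3442.3710×72/32 = 7745.3347 rpm, dir flips to +; running = +7745.3347
Stage 5 [83T→83T]: ω = 7745.3347×83/83 = 7745.3347 rpm, dir flips to −; running = −7745.3347
Stage 6 [42T→94T]: ω = 7745.3347×42/94 = 3460.6815 rpm, dir flips to +; running = +3460.6815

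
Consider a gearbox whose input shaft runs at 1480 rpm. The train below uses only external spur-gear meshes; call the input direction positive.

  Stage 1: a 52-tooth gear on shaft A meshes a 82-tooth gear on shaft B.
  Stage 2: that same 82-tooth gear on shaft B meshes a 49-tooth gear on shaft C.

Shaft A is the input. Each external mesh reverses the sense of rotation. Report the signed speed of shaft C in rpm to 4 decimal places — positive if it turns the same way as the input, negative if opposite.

+1570.6122 rpm (same as input, |ω| = 1570.6122 rpm)

Stage 1 [52T→82T]: ω = 1480.0000×52/82 = 938.5366 rpm, dir flips to −; running = −938.5366
Stage 2 [82T→49T]: ω = 938.5366×82/49 = 1570.6122 rpm, dir flips to +; running = +1570.6122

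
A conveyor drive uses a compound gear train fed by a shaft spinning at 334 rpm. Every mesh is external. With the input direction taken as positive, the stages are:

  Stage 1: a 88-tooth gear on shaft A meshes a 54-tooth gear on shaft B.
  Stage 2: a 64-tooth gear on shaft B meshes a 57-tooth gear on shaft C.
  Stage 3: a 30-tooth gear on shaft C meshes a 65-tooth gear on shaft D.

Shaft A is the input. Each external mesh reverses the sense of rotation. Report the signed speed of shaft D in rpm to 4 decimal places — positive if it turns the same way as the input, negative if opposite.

-282.0645 rpm (opposite to input, |ω| = 282.0645 rpm)

Stage 1 [88T→54T]: ω = 334.0000×88/54 = 544.2963 rpm, dir flips to −; running = −544.2963
Stage 2 [64T→57T]: ω = 544.2963×64/57 = 611.1397 rpm, dir flips to +; running = +611.1397
Stage 3 [30T→65T]: ω = 611.1397×30/65 = 282.0645 rpm, dir flips to −; running = −282.0645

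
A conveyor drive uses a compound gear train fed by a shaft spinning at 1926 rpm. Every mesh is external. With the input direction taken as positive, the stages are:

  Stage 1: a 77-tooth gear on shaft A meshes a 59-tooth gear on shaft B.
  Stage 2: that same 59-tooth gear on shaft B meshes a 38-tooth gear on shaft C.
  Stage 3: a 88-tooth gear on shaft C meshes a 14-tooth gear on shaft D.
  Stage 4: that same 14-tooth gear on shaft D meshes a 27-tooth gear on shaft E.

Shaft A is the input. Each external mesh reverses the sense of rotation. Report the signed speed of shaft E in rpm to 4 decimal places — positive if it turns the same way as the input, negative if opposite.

Stage 1 [77T→59T]: ω = 1926.0000×77/59 = 2513.5932 rpm, dir flips to −; running = −2513.5932
Stage 2 [59T→38T]: ω = 2513.5932×59/38 = 3902.6842 rpm, dir flips to +; running = +3902.6842
Stage 3 [88T→14T]: ω = 3902.6842×88/14 = 24531.1579 rpm, dir flips to −; running = −24531.1579
Stage 4 [14T→27T]: ω = 24531.1579×14/27 = 12719.8596 rpm, dir flips to +; running = +12719.8596

+12719.8596 rpm (same as input, |ω| = 12719.8596 rpm)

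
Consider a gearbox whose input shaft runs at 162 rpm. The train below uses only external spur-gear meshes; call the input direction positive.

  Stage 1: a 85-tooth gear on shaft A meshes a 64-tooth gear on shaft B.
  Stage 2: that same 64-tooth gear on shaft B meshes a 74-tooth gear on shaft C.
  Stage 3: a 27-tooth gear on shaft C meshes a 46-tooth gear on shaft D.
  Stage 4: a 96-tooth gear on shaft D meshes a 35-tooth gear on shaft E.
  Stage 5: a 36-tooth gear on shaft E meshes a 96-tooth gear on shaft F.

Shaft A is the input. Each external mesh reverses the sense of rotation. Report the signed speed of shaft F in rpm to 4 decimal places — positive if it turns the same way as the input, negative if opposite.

-112.3421 rpm (opposite to input, |ω| = 112.3421 rpm)

Stage 1 [85T→64T]: ω = 162.0000×85/64 = 215.1562 rpm, dir flips to −; running = −215.1562
Stage 2 [64T→74T]: ω = 215.1562×64/74 = 186.0811 rpm, dir flips to +; running = +186.0811
Stage 3 [27T→46T]: ω = 186.0811×27/46 = 109.2215 rpm, dir flips to −; running = −109.2215
Stage 4 [96T→35T]: ω = 109.2215×96/35 = 299.5790 rpm, dir flips to +; running = +299.5790
Stage 5 [36T→96T]: ω = 299.5790×36/96 = 112.3421 rpm, dir flips to −; running = −112.3421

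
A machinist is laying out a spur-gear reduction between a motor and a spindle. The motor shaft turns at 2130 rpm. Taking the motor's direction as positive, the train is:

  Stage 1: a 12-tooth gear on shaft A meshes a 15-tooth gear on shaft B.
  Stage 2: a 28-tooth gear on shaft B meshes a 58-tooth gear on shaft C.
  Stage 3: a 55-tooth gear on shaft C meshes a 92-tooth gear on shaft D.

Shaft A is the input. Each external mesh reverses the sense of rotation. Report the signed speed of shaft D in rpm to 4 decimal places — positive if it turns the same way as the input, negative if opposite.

Stage 1 [12T→15T]: ω = 2130.0000×12/15 = 1704.0000 rpm, dir flips to −; running = −1704.0000
Stage 2 [28T→58T]: ω = 1704.0000×28/58 = 822.6207 rpm, dir flips to +; running = +822.6207
Stage 3 [55T→92T]: ω = 822.6207×55/92 = 491.7841 rpm, dir flips to −; running = −491.7841

-491.7841 rpm (opposite to input, |ω| = 491.7841 rpm)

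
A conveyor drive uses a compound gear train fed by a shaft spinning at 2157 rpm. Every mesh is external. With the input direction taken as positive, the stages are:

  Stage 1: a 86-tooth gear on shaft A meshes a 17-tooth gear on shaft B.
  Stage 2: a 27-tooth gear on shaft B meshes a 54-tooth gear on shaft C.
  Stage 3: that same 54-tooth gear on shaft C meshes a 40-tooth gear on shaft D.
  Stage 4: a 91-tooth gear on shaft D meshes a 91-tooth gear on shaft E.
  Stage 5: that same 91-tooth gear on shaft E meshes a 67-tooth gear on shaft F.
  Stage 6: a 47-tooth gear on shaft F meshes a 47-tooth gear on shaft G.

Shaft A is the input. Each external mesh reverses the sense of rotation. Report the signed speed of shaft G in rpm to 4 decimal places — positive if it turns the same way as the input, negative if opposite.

+10003.9160 rpm (same as input, |ω| = 10003.9160 rpm)

Stage 1 [86T→17T]: ω = 2157.0000×86/17 = 10911.8824 rpm, dir flips to −; running = −10911.8824
Stage 2 [27T→54T]: ω = 10911.8824×27/54 = 5455.9412 rpm, dir flips to +; running = +5455.9412
Stage 3 [54T→40T]: ω = 5455.9412×54/40 = 7365.5206 rpm, dir flips to −; running = −7365.5206
Stage 4 [91T→91T]: ω = 7365.5206×91/91 = 7365.5206 rpm, dir flips to +; running = +7365.5206
Stage 5 [91T→67T]: ω = 7365.5206×91/67 = 10003.9160 rpm, dir flips to −; running = −10003.9160
Stage 6 [47T→47T]: ω = 10003.9160×47/47 = 10003.9160 rpm, dir flips to +; running = +10003.9160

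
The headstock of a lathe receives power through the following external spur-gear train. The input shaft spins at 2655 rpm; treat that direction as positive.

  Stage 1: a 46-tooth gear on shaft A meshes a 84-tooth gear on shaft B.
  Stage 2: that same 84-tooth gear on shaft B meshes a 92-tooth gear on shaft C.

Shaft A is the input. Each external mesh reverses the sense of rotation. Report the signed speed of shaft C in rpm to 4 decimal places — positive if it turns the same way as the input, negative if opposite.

Stage 1 [46T→84T]: ω = 2655.0000×46/84 = 1453.9286 rpm, dir flips to −; running = −1453.9286
Stage 2 [84T→92T]: ω = 1453.9286×84/92 = 1327.5000 rpm, dir flips to +; running = +1327.5000

+1327.5000 rpm (same as input, |ω| = 1327.5000 rpm)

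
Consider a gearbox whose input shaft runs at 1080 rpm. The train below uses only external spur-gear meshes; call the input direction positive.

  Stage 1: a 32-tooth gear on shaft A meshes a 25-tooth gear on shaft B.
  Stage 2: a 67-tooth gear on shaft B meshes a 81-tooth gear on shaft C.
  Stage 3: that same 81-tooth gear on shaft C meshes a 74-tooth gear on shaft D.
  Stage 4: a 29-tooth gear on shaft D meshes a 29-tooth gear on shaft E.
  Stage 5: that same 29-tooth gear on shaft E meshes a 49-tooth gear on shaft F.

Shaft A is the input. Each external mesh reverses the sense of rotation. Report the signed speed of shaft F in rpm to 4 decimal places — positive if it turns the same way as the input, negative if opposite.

Stage 1 [32T→25T]: ω = 1080.0000×32/25 = 1382.4000 rpm, dir flips to −; running = −1382.4000
Stage 2 [67T→81T]: ω = 1382.4000×67/81 = 1143.4667 rpm, dir flips to +; running = +1143.4667
Stage 3 [81T→74T]: ω = 1143.4667×81/74 = 1251.6324 rpm, dir flips to −; running = −1251.6324
Stage 4 [29T→29T]: ω = 1251.6324×29/29 = 1251.6324 rpm, dir flips to +; running = +1251.6324
Stage 5 [29T→49T]: ω = 1251.6324×29/49 = 740.7621 rpm, dir flips to −; running = −740.7621

-740.7621 rpm (opposite to input, |ω| = 740.7621 rpm)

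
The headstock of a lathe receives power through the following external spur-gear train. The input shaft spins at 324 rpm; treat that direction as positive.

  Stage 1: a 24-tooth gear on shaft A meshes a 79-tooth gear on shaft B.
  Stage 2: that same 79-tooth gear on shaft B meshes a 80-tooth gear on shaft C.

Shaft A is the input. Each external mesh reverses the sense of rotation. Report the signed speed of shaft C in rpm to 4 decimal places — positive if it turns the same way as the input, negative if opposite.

Stage 1 [24T→79T]: ω = 324.0000×24/79 = 98.4304 rpm, dir flips to −; running = −98.4304
Stage 2 [79T→80T]: ω = 98.4304×79/80 = 97.2000 rpm, dir flips to +; running = +97.2000

+97.2000 rpm (same as input, |ω| = 97.2000 rpm)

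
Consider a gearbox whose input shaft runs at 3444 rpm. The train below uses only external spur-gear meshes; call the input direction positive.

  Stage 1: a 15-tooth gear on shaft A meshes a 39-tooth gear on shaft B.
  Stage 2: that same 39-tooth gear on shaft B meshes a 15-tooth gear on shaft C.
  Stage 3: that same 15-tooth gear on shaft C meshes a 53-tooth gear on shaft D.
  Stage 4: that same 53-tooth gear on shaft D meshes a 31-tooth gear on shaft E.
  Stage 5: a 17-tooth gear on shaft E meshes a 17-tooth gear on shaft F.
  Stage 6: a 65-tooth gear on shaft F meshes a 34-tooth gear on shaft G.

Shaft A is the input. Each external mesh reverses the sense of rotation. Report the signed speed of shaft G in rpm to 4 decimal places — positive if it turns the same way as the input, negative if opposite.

+3185.8634 rpm (same as input, |ω| = 3185.8634 rpm)

Stage 1 [15T→39T]: ω = 3444.0000×15/39 = 1324.6154 rpm, dir flips to −; running = −1324.6154
Stage 2 [39T→15T]: ω = 1324.6154×39/15 = 3444.0000 rpm, dir flips to +; running = +3444.0000
Stage 3 [15T→53T]: ω = 3444.0000×15/53 = 974.7170 rpm, dir flips to −; running = −974.7170
Stage 4 [53T→31T]: ω = 974.7170×53/31 = 1666.4516 rpm, dir flips to +; running = +1666.4516
Stage 5 [17T→17T]: ω = 1666.4516×17/17 = 1666.4516 rpm, dir flips to −; running = −1666.4516
Stage 6 [65T→34T]: ω = 1666.4516×65/34 = 3185.8634 rpm, dir flips to +; running = +3185.8634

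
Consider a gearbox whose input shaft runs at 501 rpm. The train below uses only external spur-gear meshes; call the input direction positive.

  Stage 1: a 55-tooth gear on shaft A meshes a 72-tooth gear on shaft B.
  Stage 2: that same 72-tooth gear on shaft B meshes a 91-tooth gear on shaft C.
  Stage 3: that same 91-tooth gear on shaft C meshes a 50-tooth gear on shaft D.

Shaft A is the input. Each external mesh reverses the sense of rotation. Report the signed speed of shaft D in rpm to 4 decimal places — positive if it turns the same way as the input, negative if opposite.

-551.1000 rpm (opposite to input, |ω| = 551.1000 rpm)

Stage 1 [55T→72T]: ω = 501.0000×55/72 = 382.7083 rpm, dir flips to −; running = −382.7083
Stage 2 [72T→91T]: ω = 382.7083×72/91 = 302.8022 rpm, dir flips to +; running = +302.8022
Stage 3 [91T→50T]: ω = 302.8022×91/50 = 551.1000 rpm, dir flips to −; running = −551.1000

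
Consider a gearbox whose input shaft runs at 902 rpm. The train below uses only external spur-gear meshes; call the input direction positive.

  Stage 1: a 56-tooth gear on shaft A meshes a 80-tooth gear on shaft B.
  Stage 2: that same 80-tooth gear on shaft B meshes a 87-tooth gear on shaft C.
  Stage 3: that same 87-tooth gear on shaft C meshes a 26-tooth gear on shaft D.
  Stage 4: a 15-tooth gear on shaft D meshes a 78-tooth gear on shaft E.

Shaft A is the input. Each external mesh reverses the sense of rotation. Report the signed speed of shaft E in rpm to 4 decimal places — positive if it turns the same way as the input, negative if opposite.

+373.6095 rpm (same as input, |ω| = 373.6095 rpm)

Stage 1 [56T→80T]: ω = 902.0000×56/80 = 631.4000 rpm, dir flips to −; running = −631.4000
Stage 2 [80T→87T]: ω = 631.4000×80/87 = 580.5977 rpm, dir flips to +; running = +580.5977
Stage 3 [87T→26T]: ω = 580.5977×87/26 = 1942.7692 rpm, dir flips to −; running = −1942.7692
Stage 4 [15T→78T]: ω = 1942.7692×15/78 = 373.6095 rpm, dir flips to +; running = +373.6095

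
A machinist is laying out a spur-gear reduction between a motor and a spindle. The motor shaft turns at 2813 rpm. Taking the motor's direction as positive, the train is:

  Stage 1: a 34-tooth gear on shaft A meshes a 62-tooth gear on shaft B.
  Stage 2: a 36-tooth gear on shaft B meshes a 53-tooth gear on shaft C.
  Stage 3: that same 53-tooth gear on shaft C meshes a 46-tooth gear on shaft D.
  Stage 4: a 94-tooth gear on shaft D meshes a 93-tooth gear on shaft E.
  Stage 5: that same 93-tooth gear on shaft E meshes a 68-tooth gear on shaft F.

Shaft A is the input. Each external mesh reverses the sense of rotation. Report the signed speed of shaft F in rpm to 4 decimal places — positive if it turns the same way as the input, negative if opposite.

-1668.8626 rpm (opposite to input, |ω| = 1668.8626 rpm)

Stage 1 [34T→62T]: ω = 2813.0000×34/62 = 1542.6129 rpm, dir flips to −; running = −1542.6129
Stage 2 [36T→53T]: ω = 1542.6129×36/53 = 1047.8125 rpm, dir flips to +; running = +1047.8125
Stage 3 [53T→46T]: ω = 1047.8125×53/46 = 1207.2623 rpm, dir flips to −; running = −1207.2623
Stage 4 [94T→93T]: ω = 1207.2623×94/93 = 1220.2436 rpm, dir flips to +; running = +1220.2436
Stage 5 [93T→68T]: ω = 1220.2436×93/68 = 1668.8626 rpm, dir flips to −; running = −1668.8626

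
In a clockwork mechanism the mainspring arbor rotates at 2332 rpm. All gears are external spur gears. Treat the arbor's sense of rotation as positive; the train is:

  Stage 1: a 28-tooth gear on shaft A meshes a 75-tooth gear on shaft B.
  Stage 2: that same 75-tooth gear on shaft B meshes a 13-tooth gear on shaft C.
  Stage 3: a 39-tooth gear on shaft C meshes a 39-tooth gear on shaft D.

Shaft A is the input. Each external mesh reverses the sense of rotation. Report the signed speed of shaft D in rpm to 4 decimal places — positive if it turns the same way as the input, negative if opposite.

-5022.7692 rpm (opposite to input, |ω| = 5022.7692 rpm)

Stage 1 [28T→75T]: ω = 2332.0000×28/75 = 870.6133 rpm, dir flips to −; running = −870.6133
Stage 2 [75T→13T]: ω = 870.6133×75/13 = 5022.7692 rpm, dir flips to +; running = +5022.7692
Stage 3 [39T→39T]: ω = 5022.7692×39/39 = 5022.7692 rpm, dir flips to −; running = −5022.7692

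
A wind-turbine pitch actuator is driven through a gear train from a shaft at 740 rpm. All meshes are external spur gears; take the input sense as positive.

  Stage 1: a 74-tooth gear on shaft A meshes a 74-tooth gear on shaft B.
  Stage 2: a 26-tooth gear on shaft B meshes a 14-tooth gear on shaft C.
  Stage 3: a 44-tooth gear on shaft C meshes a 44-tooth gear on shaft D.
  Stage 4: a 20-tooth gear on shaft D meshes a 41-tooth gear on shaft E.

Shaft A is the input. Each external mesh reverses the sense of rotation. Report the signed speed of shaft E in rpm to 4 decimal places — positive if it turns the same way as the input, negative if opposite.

+670.3833 rpm (same as input, |ω| = 670.3833 rpm)

Stage 1 [74T→74T]: ω = 740.0000×74/74 = 740.0000 rpm, dir flips to −; running = −740.0000
Stage 2 [26T→14T]: ω = 740.0000×26/14 = 1374.2857 rpm, dir flips to +; running = +1374.2857
Stage 3 [44T→44T]: ω = 1374.2857×44/44 = 1374.2857 rpm, dir flips to −; running = −1374.2857
Stage 4 [20T→41T]: ω = 1374.2857×20/41 = 670.3833 rpm, dir flips to +; running = +670.3833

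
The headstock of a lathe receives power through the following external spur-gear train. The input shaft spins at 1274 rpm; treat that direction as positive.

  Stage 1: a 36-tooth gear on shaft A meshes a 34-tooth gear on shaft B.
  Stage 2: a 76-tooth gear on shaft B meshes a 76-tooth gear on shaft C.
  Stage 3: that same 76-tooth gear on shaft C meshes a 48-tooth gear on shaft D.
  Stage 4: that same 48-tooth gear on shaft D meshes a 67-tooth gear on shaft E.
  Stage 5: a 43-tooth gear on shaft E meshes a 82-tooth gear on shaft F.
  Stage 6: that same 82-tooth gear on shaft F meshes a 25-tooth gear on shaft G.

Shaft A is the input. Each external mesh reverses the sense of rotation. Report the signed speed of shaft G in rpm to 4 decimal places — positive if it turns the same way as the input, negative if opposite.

+2631.8446 rpm (same as input, |ω| = 2631.8446 rpm)

Stage 1 [36T→34T]: ω = 1274.0000×36/34 = 1348.9412 rpm, dir flips to −; running = −1348.9412
Stage 2 [76T→76T]: ω = 1348.9412×76/76 = 1348.9412 rpm, dir flips to +; running = +1348.9412
Stage 3 [76T→48T]: ω = 1348.9412×76/48 = 2135.8235 rpm, dir flips to −; running = −2135.8235
Stage 4 [48T→67T]: ω = 2135.8235×48/67 = 1530.1422 rpm, dir flips to +; running = +1530.1422
Stage 5 [43T→82T]: ω = 1530.1422×43/82 = 802.3917 rpm, dir flips to −; running = −802.3917
Stage 6 [82T→25T]: ω = 802.3917×82/25 = 2631.8446 rpm, dir flips to +; running = +2631.8446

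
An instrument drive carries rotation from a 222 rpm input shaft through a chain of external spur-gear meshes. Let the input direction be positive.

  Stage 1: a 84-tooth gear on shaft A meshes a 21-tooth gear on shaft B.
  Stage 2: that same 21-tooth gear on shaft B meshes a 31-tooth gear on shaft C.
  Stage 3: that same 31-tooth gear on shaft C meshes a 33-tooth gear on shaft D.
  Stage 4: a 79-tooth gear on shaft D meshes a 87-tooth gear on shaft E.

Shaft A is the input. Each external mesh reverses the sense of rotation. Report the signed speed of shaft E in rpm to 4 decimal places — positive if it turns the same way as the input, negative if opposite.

+513.1285 rpm (same as input, |ω| = 513.1285 rpm)

Stage 1 [84T→21T]: ω = 222.0000×84/21 = 888.0000 rpm, dir flips to −; running = −888.0000
Stage 2 [21T→31T]: ω = 888.0000×21/31 = 601.5484 rpm, dir flips to +; running = +601.5484
Stage 3 [31T→33T]: ω = 601.5484×31/33 = 565.0909 rpm, dir flips to −; running = −565.0909
Stage 4 [79T→87T]: ω = 565.0909×79/87 = 513.1285 rpm, dir flips to +; running = +513.1285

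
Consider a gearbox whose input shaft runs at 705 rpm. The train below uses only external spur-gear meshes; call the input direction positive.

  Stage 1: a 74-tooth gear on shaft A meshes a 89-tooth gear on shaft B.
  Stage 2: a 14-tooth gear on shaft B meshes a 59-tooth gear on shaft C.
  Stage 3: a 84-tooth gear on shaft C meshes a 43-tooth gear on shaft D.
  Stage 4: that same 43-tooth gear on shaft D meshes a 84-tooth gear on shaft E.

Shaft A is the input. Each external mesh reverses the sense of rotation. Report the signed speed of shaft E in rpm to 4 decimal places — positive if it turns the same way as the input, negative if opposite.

+139.0935 rpm (same as input, |ω| = 139.0935 rpm)

Stage 1 [74T→89T]: ω = 705.0000×74/89 = 586.1798 rpm, dir flips to −; running = −586.1798
Stage 2 [14T→59T]: ω = 586.1798×14/59 = 139.0935 rpm, dir flips to +; running = +139.0935
Stage 3 [84T→43T]: ω = 139.0935×84/43 = 271.7175 rpm, dir flips to −; running = −271.7175
Stage 4 [43T→84T]: ω = 271.7175×43/84 = 139.0935 rpm, dir flips to +; running = +139.0935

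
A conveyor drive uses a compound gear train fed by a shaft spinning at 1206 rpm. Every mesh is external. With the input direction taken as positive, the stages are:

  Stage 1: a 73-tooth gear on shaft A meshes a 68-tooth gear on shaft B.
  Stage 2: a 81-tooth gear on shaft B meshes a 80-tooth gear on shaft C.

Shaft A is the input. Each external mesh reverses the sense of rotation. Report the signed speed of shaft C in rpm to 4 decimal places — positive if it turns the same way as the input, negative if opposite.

+1310.8599 rpm (same as input, |ω| = 1310.8599 rpm)

Stage 1 [73T→68T]: ω = 1206.0000×73/68 = 1294.6765 rpm, dir flips to −; running = −1294.6765
Stage 2 [81T→80T]: ω = 1294.6765×81/80 = 1310.8599 rpm, dir flips to +; running = +1310.8599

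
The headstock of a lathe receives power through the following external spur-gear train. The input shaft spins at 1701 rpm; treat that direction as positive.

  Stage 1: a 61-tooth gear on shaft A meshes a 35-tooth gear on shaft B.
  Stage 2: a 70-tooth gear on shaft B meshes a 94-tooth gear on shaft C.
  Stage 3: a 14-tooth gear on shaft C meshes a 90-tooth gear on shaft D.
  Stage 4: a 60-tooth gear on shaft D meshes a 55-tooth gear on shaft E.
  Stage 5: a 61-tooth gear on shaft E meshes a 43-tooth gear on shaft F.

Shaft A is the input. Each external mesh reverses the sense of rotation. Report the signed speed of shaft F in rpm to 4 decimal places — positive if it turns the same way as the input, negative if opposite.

-531.4614 rpm (opposite to input, |ω| = 531.4614 rpm)

Stage 1 [61T→35T]: ω = 1701.0000×61/35 = 2964.6000 rpm, dir flips to −; running = −2964.6000
Stage 2 [70T→94T]: ω = 2964.6000×70/94 = 2207.6809 rpm, dir flips to +; running = +2207.6809
Stage 3 [14T→90T]: ω = 2207.6809×14/90 = 343.4170 rpm, dir flips to −; running = −343.4170
Stage 4 [60T→55T]: ω = 343.4170×60/55 = 374.6368 rpm, dir flips to +; running = +374.6368
Stage 5 [61T→43T]: ω = 374.6368×61/43 = 531.4614 rpm, dir flips to −; running = −531.4614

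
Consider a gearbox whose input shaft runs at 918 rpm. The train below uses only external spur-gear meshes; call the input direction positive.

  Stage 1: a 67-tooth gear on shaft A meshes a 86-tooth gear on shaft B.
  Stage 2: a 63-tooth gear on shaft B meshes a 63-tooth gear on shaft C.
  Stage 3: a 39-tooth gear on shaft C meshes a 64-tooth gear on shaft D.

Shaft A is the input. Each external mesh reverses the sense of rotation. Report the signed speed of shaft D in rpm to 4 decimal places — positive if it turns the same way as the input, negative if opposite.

Stage 1 [67T→86T]: ω = 918.0000×67/86 = 715.1860 rpm, dir flips to −; running = −715.1860
Stage 2 [63T→63T]: ω = 715.1860×63/63 = 715.1860 rpm, dir flips to +; running = +715.1860
Stage 3 [39T→64T]: ω = 715.1860×39/64 = 435.8165 rpm, dir flips to −; running = −435.8165

-435.8165 rpm (opposite to input, |ω| = 435.8165 rpm)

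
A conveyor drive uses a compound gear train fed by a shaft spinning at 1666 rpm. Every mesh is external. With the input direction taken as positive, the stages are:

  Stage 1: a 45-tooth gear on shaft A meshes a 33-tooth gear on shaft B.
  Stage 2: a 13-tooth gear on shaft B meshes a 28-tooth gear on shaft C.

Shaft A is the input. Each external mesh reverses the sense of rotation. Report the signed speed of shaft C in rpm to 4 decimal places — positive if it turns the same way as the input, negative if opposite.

Stage 1 [45T→33T]: ω = 1666.0000×45/33 = 2271.8182 rpm, dir flips to −; running = −2271.8182
Stage 2 [13T→28T]: ω = 2271.8182×13/28 = 1054.7727 rpm, dir flips to +; running = +1054.7727

+1054.7727 rpm (same as input, |ω| = 1054.7727 rpm)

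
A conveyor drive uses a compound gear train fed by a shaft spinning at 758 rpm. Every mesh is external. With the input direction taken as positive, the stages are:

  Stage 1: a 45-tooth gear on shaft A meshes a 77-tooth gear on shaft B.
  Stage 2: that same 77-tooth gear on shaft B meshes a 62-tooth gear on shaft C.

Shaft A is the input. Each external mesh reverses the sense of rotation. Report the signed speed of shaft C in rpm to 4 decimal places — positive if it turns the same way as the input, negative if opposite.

Stage 1 [45T→77T]: ω = 758.0000×45/77 = 442.9870 rpm, dir flips to −; running = −442.9870
Stage 2 [77T→62T]: ω = 442.9870×77/62 = 550.1613 rpm, dir flips to +; running = +550.1613

+550.1613 rpm (same as input, |ω| = 550.1613 rpm)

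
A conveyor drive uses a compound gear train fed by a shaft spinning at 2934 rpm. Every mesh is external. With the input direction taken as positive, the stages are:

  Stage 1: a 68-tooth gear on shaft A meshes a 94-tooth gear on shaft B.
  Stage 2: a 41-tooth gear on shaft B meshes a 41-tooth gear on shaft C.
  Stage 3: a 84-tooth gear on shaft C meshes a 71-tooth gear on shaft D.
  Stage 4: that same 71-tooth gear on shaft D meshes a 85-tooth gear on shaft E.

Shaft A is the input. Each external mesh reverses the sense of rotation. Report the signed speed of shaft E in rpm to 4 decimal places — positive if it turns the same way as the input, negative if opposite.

+2097.4979 rpm (same as input, |ω| = 2097.4979 rpm)

Stage 1 [68T→94T]: ω = 2934.0000×68/94 = 2122.4681 rpm, dir flips to −; running = −2122.4681
Stage 2 [41T→41T]: ω = 2122.4681×41/41 = 2122.4681 rpm, dir flips to +; running = +2122.4681
Stage 3 [84T→71T]: ω = 2122.4681×84/71 = 2511.0890 rpm, dir flips to −; running = −2511.0890
Stage 4 [71T→85T]: ω = 2511.0890×71/85 = 2097.4979 rpm, dir flips to +; running = +2097.4979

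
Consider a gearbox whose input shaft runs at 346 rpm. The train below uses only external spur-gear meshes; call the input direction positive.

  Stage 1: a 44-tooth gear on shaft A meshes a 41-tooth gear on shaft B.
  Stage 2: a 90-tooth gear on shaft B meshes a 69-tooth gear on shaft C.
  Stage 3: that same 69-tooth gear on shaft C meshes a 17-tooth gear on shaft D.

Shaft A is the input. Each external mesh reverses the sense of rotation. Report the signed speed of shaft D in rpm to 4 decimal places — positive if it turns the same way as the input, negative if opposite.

-1965.7963 rpm (opposite to input, |ω| = 1965.7963 rpm)

Stage 1 [44T→41T]: ω = 346.0000×44/41 = 371.3171 rpm, dir flips to −; running = −371.3171
Stage 2 [90T→69T]: ω = 371.3171×90/69 = 484.3266 rpm, dir flips to +; running = +484.3266
Stage 3 [69T→17T]: ω = 484.3266×69/17 = 1965.7963 rpm, dir flips to −; running = −1965.7963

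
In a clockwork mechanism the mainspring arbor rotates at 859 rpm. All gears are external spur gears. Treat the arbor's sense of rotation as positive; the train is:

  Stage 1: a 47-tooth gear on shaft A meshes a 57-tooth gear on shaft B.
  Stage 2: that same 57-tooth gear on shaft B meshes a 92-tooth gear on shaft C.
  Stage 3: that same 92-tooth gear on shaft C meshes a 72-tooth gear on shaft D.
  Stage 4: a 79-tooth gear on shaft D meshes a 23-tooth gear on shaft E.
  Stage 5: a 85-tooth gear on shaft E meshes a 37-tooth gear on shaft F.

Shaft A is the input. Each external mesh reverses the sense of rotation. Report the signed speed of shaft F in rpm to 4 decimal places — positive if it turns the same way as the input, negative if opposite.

Stage 1 [47T→57T]: ω = 859.0000×47/57 = 708.2982 rpm, dir flips to −; running = −708.2982
Stage 2 [57T→92T]: ω = 708.2982×57/92 = 438.8370 rpm, dir flips to +; running = +438.8370
Stage 3 [92T→72T]: ω = 438.8370×92/72 = 560.7361 rpm, dir flips to −; running = −560.7361
Stage 4 [79T→23T]: ω = 560.7361×79/23 = 1926.0066 rpm, dir flips to +; running = +1926.0066
Stage 5 [85T→37T]: ω = 1926.0066×85/37 = 4424.6099 rpm, dir flips to −; running = −4424.6099

-4424.6099 rpm (opposite to input, |ω| = 4424.6099 rpm)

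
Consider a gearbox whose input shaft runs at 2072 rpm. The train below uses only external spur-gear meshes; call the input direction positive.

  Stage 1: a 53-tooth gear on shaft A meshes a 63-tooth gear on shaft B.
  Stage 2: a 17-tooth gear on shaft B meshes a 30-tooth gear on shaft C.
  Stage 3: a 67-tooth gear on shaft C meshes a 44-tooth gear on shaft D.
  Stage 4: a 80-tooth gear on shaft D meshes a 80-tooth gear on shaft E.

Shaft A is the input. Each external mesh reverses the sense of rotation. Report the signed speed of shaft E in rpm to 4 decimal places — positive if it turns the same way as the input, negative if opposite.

+1504.0936 rpm (same as input, |ω| = 1504.0936 rpm)

Stage 1 [53T→63T]: ω = 2072.0000×53/63 = 1743.1111 rpm, dir flips to −; running = −1743.1111
Stage 2 [17T→30T]: ω = 1743.1111×17/30 = 987.7630 rpm, dir flips to +; running = +987.7630
Stage 3 [67T→44T]: ω = 987.7630×67/44 = 1504.0936 rpm, dir flips to −; running = −1504.0936
Stage 4 [80T→80T]: ω = 1504.0936×80/80 = 1504.0936 rpm, dir flips to +; running = +1504.0936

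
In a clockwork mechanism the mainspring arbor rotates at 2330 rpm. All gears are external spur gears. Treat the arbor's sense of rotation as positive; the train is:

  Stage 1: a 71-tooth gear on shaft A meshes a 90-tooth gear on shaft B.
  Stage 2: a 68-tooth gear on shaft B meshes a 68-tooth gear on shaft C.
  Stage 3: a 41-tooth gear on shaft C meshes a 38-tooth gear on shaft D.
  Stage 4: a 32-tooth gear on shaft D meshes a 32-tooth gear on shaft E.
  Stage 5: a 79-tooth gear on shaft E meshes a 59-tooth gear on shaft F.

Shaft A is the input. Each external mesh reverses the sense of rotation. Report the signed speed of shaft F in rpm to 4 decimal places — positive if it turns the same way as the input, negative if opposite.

-2655.5049 rpm (opposite to input, |ω| = 2655.5049 rpm)

Stage 1 [71T→90T]: ω = 2330.0000×71/90 = 1838.1111 rpm, dir flips to −; running = −1838.1111
Stage 2 [68T→68T]: ω = 1838.1111×68/68 = 1838.1111 rpm, dir flips to +; running = +1838.1111
Stage 3 [41T→38T]: ω = 1838.1111×41/38 = 1983.2251 rpm, dir flips to −; running = −1983.2251
Stage 4 [32T→32T]: ω = 1983.2251×32/32 = 1983.2251 rpm, dir flips to +; running = +1983.2251
Stage 5 [79T→59T]: ω = 1983.2251×79/59 = 2655.5049 rpm, dir flips to −; running = −2655.5049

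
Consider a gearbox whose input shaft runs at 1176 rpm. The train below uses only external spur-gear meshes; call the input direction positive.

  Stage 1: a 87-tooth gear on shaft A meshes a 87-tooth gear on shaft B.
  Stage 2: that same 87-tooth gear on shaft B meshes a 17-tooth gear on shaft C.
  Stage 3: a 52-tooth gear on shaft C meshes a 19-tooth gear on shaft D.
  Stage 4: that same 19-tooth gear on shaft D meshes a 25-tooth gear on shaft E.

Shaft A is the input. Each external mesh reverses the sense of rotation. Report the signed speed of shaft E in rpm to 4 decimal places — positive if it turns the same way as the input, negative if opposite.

Stage 1 [87T→87T]: ω = 1176.0000×87/87 = 1176.0000 rpm, dir flips to −; running = −1176.0000
Stage 2 [87T→17T]: ω = 1176.0000×87/17 = 6018.3529 rpm, dir flips to +; running = +6018.3529
Stage 3 [52T→19T]: ω = 6018.3529×52/19 = 16471.2817 rpm, dir flips to −; running = −16471.2817
Stage 4 [19T→25T]: ω = 16471.2817×19/25 = 12518.1741 rpm, dir flips to +; running = +12518.1741

+12518.1741 rpm (same as input, |ω| = 12518.1741 rpm)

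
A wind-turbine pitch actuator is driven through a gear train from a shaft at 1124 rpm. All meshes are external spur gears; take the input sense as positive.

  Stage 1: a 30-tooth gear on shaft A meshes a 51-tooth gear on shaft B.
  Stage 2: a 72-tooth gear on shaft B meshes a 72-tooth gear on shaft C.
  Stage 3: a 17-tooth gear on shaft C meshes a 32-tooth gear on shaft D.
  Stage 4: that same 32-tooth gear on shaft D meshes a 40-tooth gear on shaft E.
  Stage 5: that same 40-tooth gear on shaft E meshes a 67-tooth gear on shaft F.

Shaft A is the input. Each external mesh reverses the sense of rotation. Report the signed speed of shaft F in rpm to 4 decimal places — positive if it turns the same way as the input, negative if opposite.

-167.7612 rpm (opposite to input, |ω| = 167.7612 rpm)

Stage 1 [30T→51T]: ω = 1124.0000×30/51 = 661.1765 rpm, dir flips to −; running = −661.1765
Stage 2 [72T→72T]: ω = 661.1765×72/72 = 661.1765 rpm, dir flips to +; running = +661.1765
Stage 3 [17T→32T]: ω = 661.1765×17/32 = 351.2500 rpm, dir flips to −; running = −351.2500
Stage 4 [32T→40T]: ω = 351.2500×32/40 = 281.0000 rpm, dir flips to +; running = +281.0000
Stage 5 [40T→67T]: ω = 281.0000×40/67 = 167.7612 rpm, dir flips to −; running = −167.7612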